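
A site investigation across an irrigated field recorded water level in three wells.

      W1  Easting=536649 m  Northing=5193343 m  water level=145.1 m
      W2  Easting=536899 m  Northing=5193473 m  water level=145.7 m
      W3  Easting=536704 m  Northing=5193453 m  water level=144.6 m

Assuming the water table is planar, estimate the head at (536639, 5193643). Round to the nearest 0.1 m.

142.7 m

Taking W1 as reference: W2−W1 = (250, 130, +0.6); W3−W1 = (55, 110, -0.5).
Determinant of the coordinate differences = 250·110 − 55·130 = 20350.
∂h/∂x = [(+0.6)·110 − (-0.5)·130] / 20350 = +0.006437
∂h/∂y = [250·(-0.5) − 55·(+0.6)] / 20350 = -0.007764
h(536639, 5193643) = 145.1 + (+0.006437)·(-10) + (-0.007764)·(300) = 145.1 -0.064 -2.329 = 142.706 m.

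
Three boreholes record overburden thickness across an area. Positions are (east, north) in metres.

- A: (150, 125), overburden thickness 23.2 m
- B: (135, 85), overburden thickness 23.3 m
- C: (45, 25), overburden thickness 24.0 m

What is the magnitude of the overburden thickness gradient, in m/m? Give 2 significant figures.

Taking A as reference: B−A = (-15, -40, +0.1); C−A = (-105, -100, +0.8).
Determinant of the coordinate differences = (-15)·(-100) − (-105)·(-40) = -2700.
∂d/∂x = [(+0.1)·(-100) − (+0.8)·(-40)] / -2700 = -0.008148
∂d/∂y = [(-15)·(+0.8) − (-105)·(+0.1)] / -2700 = +0.0005556
|∇f| = √(-0.008148² + 0.0005556²) = 0.008167 m/m

0.0082 m/m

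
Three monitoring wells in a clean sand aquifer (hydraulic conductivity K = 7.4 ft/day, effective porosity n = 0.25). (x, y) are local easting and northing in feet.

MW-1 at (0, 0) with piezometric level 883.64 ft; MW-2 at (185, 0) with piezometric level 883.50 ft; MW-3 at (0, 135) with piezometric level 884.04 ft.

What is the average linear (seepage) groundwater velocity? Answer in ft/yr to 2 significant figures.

∂h/∂x = (883.50 − 883.64) / (185 − 0) = -0.0007568
∂h/∂y = (884.04 − 883.64) / (135 − 0) = +0.002963
|∇h| = √(-0.0007568² + 0.002963²) = 0.003058
Seepage velocity v = K·i/n = 7.4 × 0.003058 / 0.25 = 0.09052 ft/day = 33.06 ft/yr.

33 ft/yr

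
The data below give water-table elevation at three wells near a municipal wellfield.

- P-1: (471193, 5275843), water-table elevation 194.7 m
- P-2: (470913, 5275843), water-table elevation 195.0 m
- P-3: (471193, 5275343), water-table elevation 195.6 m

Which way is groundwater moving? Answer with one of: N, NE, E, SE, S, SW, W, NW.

NE

∂h/∂x = (195.0 − 194.7) / (470913 − 471193) = -0.001071
∂h/∂y = (195.6 − 194.7) / (5275343 − 5275843) = -0.001800
Flow = −∇h = (+0.001071 east, +0.001800 north), which points northeast.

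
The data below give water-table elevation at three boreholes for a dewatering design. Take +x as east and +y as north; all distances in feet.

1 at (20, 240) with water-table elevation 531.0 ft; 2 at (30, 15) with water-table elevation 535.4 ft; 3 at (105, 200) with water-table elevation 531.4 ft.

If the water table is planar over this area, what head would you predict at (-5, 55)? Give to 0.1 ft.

534.8 ft

Differences from 1: to 2 (Δx, Δy, Δh) = (10, -225, +4.4); to 3 = (85, -40, +0.4).
Determinant of the coordinate differences = 10·(-40) − 85·(-225) = 18725.
∂h/∂x = [(+4.4)·(-40) − (+0.4)·(-225)] / 18725 = -0.004593
∂h/∂y = [10·(+0.4) − 85·(+4.4)] / 18725 = -0.01976
h(-5, 55) = 531.0 + (-0.004593)·(-25) + (-0.01976)·(-185) = 531.0 +0.115 +3.656 = 534.770 ft.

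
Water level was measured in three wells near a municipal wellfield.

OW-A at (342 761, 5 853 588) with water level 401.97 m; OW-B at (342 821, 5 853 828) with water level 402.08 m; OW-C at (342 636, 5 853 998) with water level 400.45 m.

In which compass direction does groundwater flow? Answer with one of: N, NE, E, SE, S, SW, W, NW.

W

Taking OW-A as reference: OW-B−OW-A = (60, 240, +0.11); OW-C−OW-A = (-125, 410, -1.52).
Solve a·Δx + b·Δy = Δh: det = 60·410 − (-125)·240 = 54600.
∂h/∂x = [(+0.11)·410 − (-1.52)·240] / 54600 = +0.007507
∂h/∂y = [60·(-1.52) − (-125)·(+0.11)] / 54600 = -0.001418
Flow = −∇h = (-0.007507 east, +0.001418 north), which points west.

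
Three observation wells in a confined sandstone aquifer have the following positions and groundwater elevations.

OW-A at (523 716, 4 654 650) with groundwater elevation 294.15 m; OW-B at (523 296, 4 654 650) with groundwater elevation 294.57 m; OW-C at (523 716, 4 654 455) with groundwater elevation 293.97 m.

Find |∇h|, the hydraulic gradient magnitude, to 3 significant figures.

∂h/∂x = (294.57 − 294.15) / (523296 − 523716) = -0.001000
∂h/∂y = (293.97 − 294.15) / (4654455 − 4654650) = +0.0009231
|∇h| = √(-0.001000² + 0.0009231²) = 0.001361

0.00136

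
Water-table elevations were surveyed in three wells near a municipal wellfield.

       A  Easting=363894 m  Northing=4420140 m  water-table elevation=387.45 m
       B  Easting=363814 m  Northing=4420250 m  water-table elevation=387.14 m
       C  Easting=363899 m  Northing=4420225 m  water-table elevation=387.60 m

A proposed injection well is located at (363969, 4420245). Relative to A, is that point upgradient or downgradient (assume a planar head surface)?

upgradient

Three-point gradient (reference A): Δ to B = (-80, 110, -0.31), Δ to C = (5, 85, +0.15).
∂h/∂x = +0.005830, ∂h/∂y = +0.001422 (det = -7350).
Head at (363969, 4420245) = 387.45 + (+0.005830)·(75) + (+0.001422)·(105) = 388.04 m.
That is higher than the 387.45 m at A, so the point is upgradient.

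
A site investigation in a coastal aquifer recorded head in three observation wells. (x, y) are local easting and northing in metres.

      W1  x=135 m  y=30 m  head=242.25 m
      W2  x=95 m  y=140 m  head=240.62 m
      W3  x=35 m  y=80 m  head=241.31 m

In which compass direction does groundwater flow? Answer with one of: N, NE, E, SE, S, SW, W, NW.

Taking W1 as reference: W2−W1 = (-40, 110, -1.63); W3−W1 = (-100, 50, -0.94).
Solve a·Δx + b·Δy = Δh: det = (-40)·50 − (-100)·110 = 9000.
∂h/∂x = [(-1.63)·50 − (-0.94)·110] / 9000 = +0.002433
∂h/∂y = [(-40)·(-0.94) − (-100)·(-1.63)] / 9000 = -0.01393
Flow = −∇h = (-0.002433 east, +0.01393 north), which points north.

N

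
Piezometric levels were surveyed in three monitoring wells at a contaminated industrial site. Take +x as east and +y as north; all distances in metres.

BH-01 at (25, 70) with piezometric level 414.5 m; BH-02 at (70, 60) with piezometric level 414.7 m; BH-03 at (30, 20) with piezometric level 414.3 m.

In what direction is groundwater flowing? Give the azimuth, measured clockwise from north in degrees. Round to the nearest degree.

230°

Differences from BH-01: to BH-02 (Δx, Δy, Δh) = (45, -10, +0.2); to BH-03 = (5, -50, -0.2).
Determinant of the coordinate differences = 45·(-50) − 5·(-10) = -2200.
∂h/∂x = [(+0.2)·(-50) − (-0.2)·(-10)] / -2200 = +0.005455
∂h/∂y = [45·(-0.2) − 5·(+0.2)] / -2200 = +0.004545
Flow direction (−∇h) has components (-0.005455 E, -0.004545 N).
Azimuth = atan2(E, N) = atan2(-0.005455, -0.004545) = 230.2° ≈ 230°.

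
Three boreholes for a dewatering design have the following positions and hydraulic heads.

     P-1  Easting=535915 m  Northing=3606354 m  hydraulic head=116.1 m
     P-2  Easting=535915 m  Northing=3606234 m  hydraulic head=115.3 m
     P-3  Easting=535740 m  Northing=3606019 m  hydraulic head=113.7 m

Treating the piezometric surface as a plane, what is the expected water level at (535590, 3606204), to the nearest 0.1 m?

Three-point gradient (reference P-1): Δ to P-2 = (0, -120, -0.8), Δ to P-3 = (-175, -335, -2.4).
∂h/∂x = +0.0009524, ∂h/∂y = +0.006667 (det = -21000).
h(535590, 3606204) = 116.1 + (+0.0009524)·(-325) + (+0.006667)·(-150) = 116.1 -0.310 -1.000 = 114.790 m.

114.8 m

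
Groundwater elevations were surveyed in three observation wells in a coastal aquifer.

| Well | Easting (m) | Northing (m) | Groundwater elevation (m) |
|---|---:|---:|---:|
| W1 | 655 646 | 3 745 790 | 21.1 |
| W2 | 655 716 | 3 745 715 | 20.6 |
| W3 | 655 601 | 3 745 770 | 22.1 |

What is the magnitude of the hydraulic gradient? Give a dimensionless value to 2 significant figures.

0.020

Differences from W1: to W2 (Δx, Δy, Δh) = (70, -75, -0.5); to W3 = (-45, -20, +1.0).
Solve a·Δx + b·Δy = Δh: det = 70·(-20) − (-45)·(-75) = -4775.
∂h/∂x = [(-0.5)·(-20) − (+1.0)·(-75)] / -4775 = -0.01780
∂h/∂y = [70·(+1.0) − (-45)·(-0.5)] / -4775 = -0.009948
|∇h| = √(-0.01780² + -0.009948²) = 0.02039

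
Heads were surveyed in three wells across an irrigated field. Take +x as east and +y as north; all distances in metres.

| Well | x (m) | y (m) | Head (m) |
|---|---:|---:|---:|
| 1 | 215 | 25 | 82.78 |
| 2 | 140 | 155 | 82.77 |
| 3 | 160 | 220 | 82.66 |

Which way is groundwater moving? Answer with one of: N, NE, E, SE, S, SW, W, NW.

With h = a·x + b·y + c and 1 as origin, the differences give:
  (-75)·a + 130·b = -0.01
  (-55)·a + 195·b = -0.12
Eliminate b (×195 and ×130, subtract): -7475·a = 13.650 → a = ∂h/∂x = -0.001826
Back-substitute: b = ∂h/∂y = -0.001130.
Flow = −∇h = (+0.001826 east, +0.001130 north), which points northeast.

NE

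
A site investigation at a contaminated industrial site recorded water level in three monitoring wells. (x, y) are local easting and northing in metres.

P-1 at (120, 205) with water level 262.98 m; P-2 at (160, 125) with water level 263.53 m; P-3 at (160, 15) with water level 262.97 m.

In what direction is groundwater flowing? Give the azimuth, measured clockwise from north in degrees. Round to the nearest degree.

258°

With h = a·x + b·y + c and P-1 as origin, the differences give:
  40·a + (-80)·b = +0.55
  40·a + (-190)·b = -0.01
Eliminate b (×(-190) and ×(-80), subtract): -4400·a = -105.300 → a = ∂h/∂x = +0.02393
Back-substitute: b = ∂h/∂y = +0.005091.
Flow direction (−∇h) has components (-0.02393 E, -0.005091 N).
Azimuth = atan2(E, N) = atan2(-0.02393, -0.005091) = 258.0° ≈ 258°.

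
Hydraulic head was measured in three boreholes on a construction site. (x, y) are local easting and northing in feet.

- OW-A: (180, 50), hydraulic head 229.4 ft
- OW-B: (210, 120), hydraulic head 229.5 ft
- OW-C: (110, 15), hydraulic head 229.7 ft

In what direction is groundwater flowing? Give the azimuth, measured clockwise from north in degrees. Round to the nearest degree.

Taking OW-A as reference: OW-B−OW-A = (30, 70, +0.1); OW-C−OW-A = (-70, -35, +0.3).
Solve a·Δx + b·Δy = Δh: det = 30·(-35) − (-70)·70 = 3850.
∂h/∂x = [(+0.1)·(-35) − (+0.3)·70] / 3850 = -0.006364
∂h/∂y = [30·(+0.3) − (-70)·(+0.1)] / 3850 = +0.004156
Flow direction (−∇h) has components (+0.006364 E, -0.004156 N).
Azimuth = atan2(E, N) = atan2(+0.006364, -0.004156) = 123.1° ≈ 123°.

123°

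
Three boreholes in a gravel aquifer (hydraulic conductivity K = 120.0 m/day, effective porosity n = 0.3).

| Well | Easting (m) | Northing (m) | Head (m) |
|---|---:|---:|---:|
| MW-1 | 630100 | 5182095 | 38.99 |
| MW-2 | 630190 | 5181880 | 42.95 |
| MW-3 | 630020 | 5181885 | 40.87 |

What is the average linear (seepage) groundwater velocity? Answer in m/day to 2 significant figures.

7.2 m/day

Differences from MW-1: to MW-2 (Δx, Δy, Δh) = (90, -215, +3.96); to MW-3 = (-80, -210, +1.88).
Solve a·Δx + b·Δy = Δh: det = 90·(-210) − (-80)·(-215) = -36100.
∂h/∂x = [(+3.96)·(-210) − (+1.88)·(-215)] / -36100 = +0.01184
∂h/∂y = [90·(+1.88) − (-80)·(+3.96)] / -36100 = -0.01346
|∇h| = √(0.01184² + -0.01346²) = 0.01793
Seepage velocity v = K·i/n = 120.0 × 0.01793 / 0.3 = 7.172 m/day.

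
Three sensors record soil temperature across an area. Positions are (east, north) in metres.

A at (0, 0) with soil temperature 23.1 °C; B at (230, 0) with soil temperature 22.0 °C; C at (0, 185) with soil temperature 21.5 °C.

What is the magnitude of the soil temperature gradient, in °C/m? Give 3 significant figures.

∂T/∂x = (22.0 − 23.1) / (230 − 0) = -0.004783
∂T/∂y = (21.5 − 23.1) / (185 − 0) = -0.008649
|∇f| = √(-0.004783² + -0.008649²) = 0.009883 °C/m

0.00988 °C/m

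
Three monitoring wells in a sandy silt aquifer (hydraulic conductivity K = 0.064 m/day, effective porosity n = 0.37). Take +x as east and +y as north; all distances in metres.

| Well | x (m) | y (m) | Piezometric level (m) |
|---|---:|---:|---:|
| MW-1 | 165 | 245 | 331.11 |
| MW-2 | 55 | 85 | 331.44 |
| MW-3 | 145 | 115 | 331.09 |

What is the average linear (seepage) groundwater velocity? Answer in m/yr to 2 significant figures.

Taking MW-1 as reference: MW-2−MW-1 = (-110, -160, +0.33); MW-3−MW-1 = (-20, -130, -0.02).
Solve a·Δx + b·Δy = Δh: det = (-110)·(-130) − (-20)·(-160) = 11100.
∂h/∂x = [(+0.33)·(-130) − (-0.02)·(-160)] / 11100 = -0.004153
∂h/∂y = [(-110)·(-0.02) − (-20)·(+0.33)] / 11100 = +0.0007928
|∇h| = √(-0.004153² + 0.0007928²) = 0.004228
Seepage velocity v = K·i/n = 0.064 × 0.004228 / 0.37 = 0.0007313 m/day = 0.2671 m/yr.

0.27 m/yr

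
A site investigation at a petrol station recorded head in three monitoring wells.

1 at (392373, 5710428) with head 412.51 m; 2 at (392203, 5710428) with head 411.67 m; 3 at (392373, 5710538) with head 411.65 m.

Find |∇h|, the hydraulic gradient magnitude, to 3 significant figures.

0.00925

∂h/∂x = (411.67 − 412.51) / (392203 − 392373) = +0.004941
∂h/∂y = (411.65 − 412.51) / (5710538 − 5710428) = -0.007818
|∇h| = √(0.004941² + -0.007818²) = 0.009248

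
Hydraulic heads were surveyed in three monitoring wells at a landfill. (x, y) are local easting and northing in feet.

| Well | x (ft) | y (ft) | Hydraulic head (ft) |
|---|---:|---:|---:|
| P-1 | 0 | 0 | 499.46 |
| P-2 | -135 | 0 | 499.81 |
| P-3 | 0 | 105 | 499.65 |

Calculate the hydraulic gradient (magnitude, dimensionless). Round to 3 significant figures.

0.00316

∂h/∂x = (499.81 − 499.46) / (-135 − 0) = -0.002593
∂h/∂y = (499.65 − 499.46) / (105 − 0) = +0.001810
|∇h| = √(-0.002593² + 0.001810²) = 0.003162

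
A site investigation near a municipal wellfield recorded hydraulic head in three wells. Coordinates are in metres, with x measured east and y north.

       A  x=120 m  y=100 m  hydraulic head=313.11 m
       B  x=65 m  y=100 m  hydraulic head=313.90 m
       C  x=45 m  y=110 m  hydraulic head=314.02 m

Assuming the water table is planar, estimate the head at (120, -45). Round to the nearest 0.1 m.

Differences from A: to B (Δx, Δy, Δh) = (-55, 0, +0.79); to C = (-75, 10, +0.91).
Solve a·Δx + b·Δy = Δh: det = (-55)·10 − (-75)·0 = -550.
∂h/∂x = [(+0.79)·10 − (+0.91)·0] / -550 = -0.01436
∂h/∂y = [(-55)·(+0.91) − (-75)·(+0.79)] / -550 = -0.01673
h(120, -45) = 313.11 + (-0.01436)·(0) + (-0.01673)·(-145) = 313.11 -0.000 +2.425 = 315.535 m.

315.5 m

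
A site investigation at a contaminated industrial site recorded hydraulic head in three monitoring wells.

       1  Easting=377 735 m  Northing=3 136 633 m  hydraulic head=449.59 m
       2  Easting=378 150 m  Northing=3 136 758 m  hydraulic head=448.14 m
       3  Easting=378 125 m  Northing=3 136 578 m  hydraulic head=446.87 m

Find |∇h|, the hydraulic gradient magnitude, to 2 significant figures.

0.0098

With h = a·x + b·y + c and 1 as origin, the differences give:
  415·a + 125·b = -1.45
  390·a + (-55)·b = -2.72
Eliminate b (×(-55) and ×125, subtract): -71575·a = 419.750 → a = ∂h/∂x = -0.005864
Back-substitute: b = ∂h/∂y = +0.007870.
|∇h| = √(-0.005864² + 0.007870²) = 0.009814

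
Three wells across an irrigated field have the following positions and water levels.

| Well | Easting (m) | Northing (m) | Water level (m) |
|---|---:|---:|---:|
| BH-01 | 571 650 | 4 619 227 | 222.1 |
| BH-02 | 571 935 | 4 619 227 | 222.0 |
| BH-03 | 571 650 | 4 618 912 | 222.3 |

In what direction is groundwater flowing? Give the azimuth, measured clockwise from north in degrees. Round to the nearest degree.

∂h/∂x = (222.0 − 222.1) / (571935 − 571650) = -0.0003509
∂h/∂y = (222.3 − 222.1) / (4618912 − 4619227) = -0.0006349
Flow direction (−∇h) has components (+0.0003509 E, +0.0006349 N).
Azimuth = atan2(E, N) = atan2(+0.0003509, +0.0006349) = 28.9° ≈ 029°.

029°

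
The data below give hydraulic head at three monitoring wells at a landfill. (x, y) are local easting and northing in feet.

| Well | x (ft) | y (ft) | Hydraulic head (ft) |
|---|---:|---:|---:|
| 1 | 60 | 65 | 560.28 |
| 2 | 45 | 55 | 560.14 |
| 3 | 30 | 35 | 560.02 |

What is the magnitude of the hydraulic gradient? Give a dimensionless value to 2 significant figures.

0.011

Differences from 1: to 2 (Δx, Δy, Δh) = (-15, -10, -0.14); to 3 = (-30, -30, -0.26).
Solve a·Δx + b·Δy = Δh: det = (-15)·(-30) − (-30)·(-10) = 150.
∂h/∂x = [(-0.14)·(-30) − (-0.26)·(-10)] / 150 = +0.01067
∂h/∂y = [(-15)·(-0.26) − (-30)·(-0.14)] / 150 = -0.002000
|∇h| = √(0.01067² + -0.002000²) = 0.01086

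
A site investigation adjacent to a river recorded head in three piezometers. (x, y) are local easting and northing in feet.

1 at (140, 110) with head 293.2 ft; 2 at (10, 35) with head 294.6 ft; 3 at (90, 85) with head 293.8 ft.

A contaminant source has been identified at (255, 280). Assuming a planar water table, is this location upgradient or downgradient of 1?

upgradient

Differences from 1: to 2 (Δx, Δy, Δh) = (-130, -75, +1.4); to 3 = (-50, -25, +0.6).
Solve a·Δx + b·Δy = Δh: det = (-130)·(-25) − (-50)·(-75) = -500.
∂h/∂x = [(+1.4)·(-25) − (+0.6)·(-75)] / -500 = -0.02000
∂h/∂y = [(-130)·(+0.6) − (-50)·(+1.4)] / -500 = +0.01600
Head at (255, 280) = 293.2 + (-0.02000)·(115) + (+0.01600)·(170) = 293.62 ft.
That is higher than the 293.2 ft at 1, so the point is upgradient.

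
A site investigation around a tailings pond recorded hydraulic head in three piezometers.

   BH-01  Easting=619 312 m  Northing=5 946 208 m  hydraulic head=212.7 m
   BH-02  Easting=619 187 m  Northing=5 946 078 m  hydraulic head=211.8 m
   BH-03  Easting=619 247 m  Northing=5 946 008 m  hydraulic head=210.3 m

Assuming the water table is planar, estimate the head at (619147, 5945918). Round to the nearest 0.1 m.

Taking BH-01 as reference: BH-02−BH-01 = (-125, -130, -0.9); BH-03−BH-01 = (-65, -200, -2.4).
Determinant of the coordinate differences = (-125)·(-200) − (-65)·(-130) = 16550.
∂h/∂x = [(-0.9)·(-200) − (-2.4)·(-130)] / 16550 = -0.007976
∂h/∂y = [(-125)·(-2.4) − (-65)·(-0.9)] / 16550 = +0.01459
h(619147, 5945918) = 212.7 + (-0.007976)·(-165) + (+0.01459)·(-290) = 212.7 +1.316 -4.232 = 209.784 m.

209.8 m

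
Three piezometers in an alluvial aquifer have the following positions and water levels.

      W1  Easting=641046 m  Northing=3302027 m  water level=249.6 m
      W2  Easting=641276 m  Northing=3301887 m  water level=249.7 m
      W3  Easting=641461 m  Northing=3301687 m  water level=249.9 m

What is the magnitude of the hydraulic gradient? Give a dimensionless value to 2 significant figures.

Differences from W1: to W2 (Δx, Δy, Δh) = (230, -140, +0.1); to W3 = (415, -340, +0.3).
Determinant of the coordinate differences = 230·(-340) − 415·(-140) = -20100.
∂h/∂x = [(+0.1)·(-340) − (+0.3)·(-140)] / -20100 = -0.0003980
∂h/∂y = [230·(+0.3) − 415·(+0.1)] / -20100 = -0.001368
|∇h| = √(-0.0003980² + -0.001368²) = 0.001425

0.0014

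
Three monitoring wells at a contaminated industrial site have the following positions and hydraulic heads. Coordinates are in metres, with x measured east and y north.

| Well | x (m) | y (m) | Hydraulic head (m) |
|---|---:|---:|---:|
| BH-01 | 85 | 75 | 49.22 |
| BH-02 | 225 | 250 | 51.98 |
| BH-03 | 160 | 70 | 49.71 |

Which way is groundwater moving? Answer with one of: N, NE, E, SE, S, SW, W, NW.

Differences from BH-01: to BH-02 (Δx, Δy, Δh) = (140, 175, +2.76); to BH-03 = (75, -5, +0.49).
Solve a·Δx + b·Δy = Δh: det = 140·(-5) − 75·175 = -13825.
∂h/∂x = [(+2.76)·(-5) − (+0.49)·175] / -13825 = +0.007201
∂h/∂y = [140·(+0.49) − 75·(+2.76)] / -13825 = +0.01001
Flow = −∇h = (-0.007201 east, -0.01001 north), which points southwest.

SW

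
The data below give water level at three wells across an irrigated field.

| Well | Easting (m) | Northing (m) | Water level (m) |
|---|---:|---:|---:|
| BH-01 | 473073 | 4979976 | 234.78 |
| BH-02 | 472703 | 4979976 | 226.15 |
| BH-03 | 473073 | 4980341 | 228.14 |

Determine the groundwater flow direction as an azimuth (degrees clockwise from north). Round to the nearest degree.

308°

∂h/∂x = (226.15 − 234.78) / (472703 − 473073) = +0.02332
∂h/∂y = (228.14 − 234.78) / (4980341 − 4979976) = -0.01819
Flow direction (−∇h) has components (-0.02332 E, +0.01819 N).
Azimuth = atan2(E, N) = atan2(-0.02332, +0.01819) = 308.0° ≈ 308°.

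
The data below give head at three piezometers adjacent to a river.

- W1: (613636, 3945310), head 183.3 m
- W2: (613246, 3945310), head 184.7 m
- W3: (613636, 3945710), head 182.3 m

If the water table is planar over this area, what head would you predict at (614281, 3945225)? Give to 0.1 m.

∂h/∂x = (184.7 − 183.3) / (613246 − 613636) = -0.003590
∂h/∂y = (182.3 − 183.3) / (3945710 − 3945310) = -0.002500
h(614281, 3945225) = 183.3 + (-0.003590)·(645) + (-0.002500)·(-85) = 183.3 -2.315 +0.212 = 181.197 m.

181.2 m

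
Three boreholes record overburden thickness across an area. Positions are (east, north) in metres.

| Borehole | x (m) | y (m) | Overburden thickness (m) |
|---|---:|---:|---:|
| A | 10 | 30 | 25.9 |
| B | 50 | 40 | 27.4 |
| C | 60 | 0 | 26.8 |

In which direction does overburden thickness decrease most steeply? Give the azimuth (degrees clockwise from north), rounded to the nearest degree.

234°

Taking A as reference: B−A = (40, 10, +1.5); C−A = (50, -30, +0.9).
Solve a·Δx + b·Δy = Δd: det = 40·(-30) − 50·10 = -1700.
∂d/∂x = [(+1.5)·(-30) − (+0.9)·10] / -1700 = +0.03176
∂d/∂y = [40·(+0.9) − 50·(+1.5)] / -1700 = +0.02294
Steepest decrease is along −∇f: components (-0.03176 E, -0.02294 N).
Azimuth = atan2(-0.03176, -0.02294) = 234.2° ≈ 234°.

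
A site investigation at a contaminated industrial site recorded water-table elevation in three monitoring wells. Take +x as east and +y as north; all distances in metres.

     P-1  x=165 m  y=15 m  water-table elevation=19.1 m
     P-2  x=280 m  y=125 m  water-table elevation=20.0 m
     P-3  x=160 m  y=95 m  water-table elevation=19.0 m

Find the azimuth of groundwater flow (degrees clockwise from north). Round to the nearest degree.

With h = a·x + b·y + c and P-1 as origin, the differences give:
  115·a + 110·b = +0.9
  (-5)·a + 80·b = -0.1
Eliminate b (×80 and ×110, subtract): 9750·a = 83.00 → a = ∂h/∂x = +0.008513
Back-substitute: b = ∂h/∂y = -0.0007179.
Flow direction (−∇h) has components (-0.008513 E, +0.0007179 N).
Azimuth = atan2(E, N) = atan2(-0.008513, +0.0007179) = 274.8° ≈ 275°.

275°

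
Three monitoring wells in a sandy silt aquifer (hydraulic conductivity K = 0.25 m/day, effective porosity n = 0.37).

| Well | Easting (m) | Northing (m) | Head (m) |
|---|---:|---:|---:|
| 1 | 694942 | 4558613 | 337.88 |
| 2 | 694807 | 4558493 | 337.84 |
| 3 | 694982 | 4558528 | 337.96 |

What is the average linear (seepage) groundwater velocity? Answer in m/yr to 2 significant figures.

0.24 m/yr

Taking 1 as reference: 2−1 = (-135, -120, -0.04); 3−1 = (40, -85, +0.08).
Determinant of the coordinate differences = (-135)·(-85) − 40·(-120) = 16275.
∂h/∂x = [(-0.04)·(-85) − (+0.08)·(-120)] / 16275 = +0.0007988
∂h/∂y = [(-135)·(+0.08) − 40·(-0.04)] / 16275 = -0.0005653
|∇h| = √(0.0007988² + -0.0005653²) = 0.0009786
Seepage velocity v = K·i/n = 0.25 × 0.0009786 / 0.37 = 0.0006612 m/day = 0.2415 m/yr.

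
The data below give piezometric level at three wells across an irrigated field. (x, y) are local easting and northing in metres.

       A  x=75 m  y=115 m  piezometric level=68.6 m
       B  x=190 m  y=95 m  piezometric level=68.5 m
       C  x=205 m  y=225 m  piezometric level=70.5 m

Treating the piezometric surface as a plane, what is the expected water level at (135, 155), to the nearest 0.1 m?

69.3 m

Three-point gradient (reference A): Δ to B = (115, -20, -0.1), Δ to C = (130, 110, +1.9).
∂h/∂x = +0.001770, ∂h/∂y = +0.01518 (det = 15250).
h(135, 155) = 68.6 + (+0.001770)·(60) + (+0.01518)·(40) = 68.6 +0.106 +0.607 = 69.313 m.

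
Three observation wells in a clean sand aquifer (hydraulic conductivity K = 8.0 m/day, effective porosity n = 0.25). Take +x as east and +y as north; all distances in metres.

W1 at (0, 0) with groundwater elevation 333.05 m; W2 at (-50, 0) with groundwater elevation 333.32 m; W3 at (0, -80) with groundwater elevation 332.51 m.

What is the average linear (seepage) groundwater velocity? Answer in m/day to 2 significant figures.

0.28 m/day

∂h/∂x = (333.32 − 333.05) / (-50 − 0) = -0.005400
∂h/∂y = (332.51 − 333.05) / (-80 − 0) = +0.006750
|∇h| = √(-0.005400² + 0.006750²) = 0.008644
Seepage velocity v = K·i/n = 8.0 × 0.008644 / 0.25 = 0.2766 m/day.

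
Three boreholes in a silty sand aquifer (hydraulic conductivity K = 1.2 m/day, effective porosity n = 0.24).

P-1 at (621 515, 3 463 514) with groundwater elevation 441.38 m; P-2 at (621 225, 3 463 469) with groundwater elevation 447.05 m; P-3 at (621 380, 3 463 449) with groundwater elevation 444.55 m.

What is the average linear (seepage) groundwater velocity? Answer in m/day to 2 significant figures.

With h = a·x + b·y + c and P-1 as origin, the differences give:
  (-290)·a + (-45)·b = +5.67
  (-135)·a + (-65)·b = +3.17
Eliminate b (×(-65) and ×(-45), subtract): 12775·a = -225.900 → a = ∂h/∂x = -0.01768
Back-substitute: b = ∂h/∂y = -0.01204.
|∇h| = √(-0.01768² + -0.01204²) = 0.02139
Seepage velocity v = K·i/n = 1.2 × 0.02139 / 0.24 = 0.107 m/day.

0.11 m/day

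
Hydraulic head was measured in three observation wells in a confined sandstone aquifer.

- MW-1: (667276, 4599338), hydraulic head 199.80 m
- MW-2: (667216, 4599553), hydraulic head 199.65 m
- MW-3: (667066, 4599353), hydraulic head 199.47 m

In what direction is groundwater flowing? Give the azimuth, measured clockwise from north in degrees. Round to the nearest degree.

280°

Differences from MW-1: to MW-2 (Δx, Δy, Δh) = (-60, 215, -0.15); to MW-3 = (-210, 15, -0.33).
Determinant of the coordinate differences = (-60)·15 − (-210)·215 = 44250.
∂h/∂x = [(-0.15)·15 − (-0.33)·215] / 44250 = +0.001553
∂h/∂y = [(-60)·(-0.33) − (-210)·(-0.15)] / 44250 = -0.0002644
Flow direction (−∇h) has components (-0.001553 E, +0.0002644 N).
Azimuth = atan2(E, N) = atan2(-0.001553, +0.0002644) = 279.7° ≈ 280°.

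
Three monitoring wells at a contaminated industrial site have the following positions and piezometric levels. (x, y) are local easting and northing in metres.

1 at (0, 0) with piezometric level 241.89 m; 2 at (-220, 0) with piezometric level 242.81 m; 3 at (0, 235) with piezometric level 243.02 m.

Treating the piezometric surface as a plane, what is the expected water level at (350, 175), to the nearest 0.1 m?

241.3 m

∂h/∂x = (242.81 − 241.89) / (-220 − 0) = -0.004182
∂h/∂y = (243.02 − 241.89) / (235 − 0) = +0.004809
h(350, 175) = 241.89 + (-0.004182)·(350) + (+0.004809)·(175) = 241.89 -1.464 +0.841 = 241.268 m.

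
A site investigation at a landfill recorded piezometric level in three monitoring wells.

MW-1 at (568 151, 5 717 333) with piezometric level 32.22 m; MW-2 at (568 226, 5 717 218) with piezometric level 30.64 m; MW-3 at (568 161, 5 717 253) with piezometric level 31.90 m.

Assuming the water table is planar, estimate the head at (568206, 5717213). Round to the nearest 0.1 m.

31.0 m

Taking MW-1 as reference: MW-2−MW-1 = (75, -115, -1.58); MW-3−MW-1 = (10, -80, -0.32).
Solve a·Δx + b·Δy = Δh: det = 75·(-80) − 10·(-115) = -4850.
∂h/∂x = [(-1.58)·(-80) − (-0.32)·(-115)] / -4850 = -0.01847
∂h/∂y = [75·(-0.32) − 10·(-1.58)] / -4850 = +0.001691
h(568206, 5717213) = 32.22 + (-0.01847)·(55) + (+0.001691)·(-120) = 32.22 -1.016 -0.203 = 31.001 m.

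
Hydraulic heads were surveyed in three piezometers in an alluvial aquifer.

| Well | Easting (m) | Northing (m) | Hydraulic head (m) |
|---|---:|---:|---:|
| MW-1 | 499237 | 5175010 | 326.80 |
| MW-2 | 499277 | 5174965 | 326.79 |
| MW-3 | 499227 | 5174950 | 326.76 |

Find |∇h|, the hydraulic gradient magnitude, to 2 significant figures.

0.00073

With h = a·x + b·y + c and MW-1 as origin, the differences give:
  40·a + (-45)·b = -0.01
  (-10)·a + (-60)·b = -0.04
Eliminate b (×(-60) and ×(-45), subtract): -2850·a = -1.200 → a = ∂h/∂x = +0.0004211
Back-substitute: b = ∂h/∂y = +0.0005965.
|∇h| = √(0.0004211² + 0.0005965²) = 0.0007302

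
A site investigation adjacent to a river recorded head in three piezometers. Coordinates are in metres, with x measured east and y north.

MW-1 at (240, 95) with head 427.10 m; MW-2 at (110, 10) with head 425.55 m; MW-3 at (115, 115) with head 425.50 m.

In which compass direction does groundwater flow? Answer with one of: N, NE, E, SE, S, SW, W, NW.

With h = a·x + b·y + c and MW-1 as origin, the differences give:
  (-130)·a + (-85)·b = -1.55
  (-125)·a + 20·b = -1.60
Eliminate b (×20 and ×(-85), subtract): -13225·a = -167.000 → a = ∂h/∂x = +0.01263
Back-substitute: b = ∂h/∂y = -0.001078.
Flow = −∇h = (-0.01263 east, +0.001078 north), which points west.

W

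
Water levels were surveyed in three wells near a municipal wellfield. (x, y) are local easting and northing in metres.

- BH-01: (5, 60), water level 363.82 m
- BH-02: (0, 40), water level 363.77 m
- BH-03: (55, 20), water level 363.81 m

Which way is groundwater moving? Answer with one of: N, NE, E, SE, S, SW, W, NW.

Taking BH-01 as reference: BH-02−BH-01 = (-5, -20, -0.05); BH-03−BH-01 = (50, -40, -0.01).
Solve a·Δx + b·Δy = Δh: det = (-5)·(-40) − 50·(-20) = 1200.
∂h/∂x = [(-0.05)·(-40) − (-0.01)·(-20)] / 1200 = +0.001500
∂h/∂y = [(-5)·(-0.01) − 50·(-0.05)] / 1200 = +0.002125
Flow = −∇h = (-0.001500 east, -0.002125 north), which points southwest.

SW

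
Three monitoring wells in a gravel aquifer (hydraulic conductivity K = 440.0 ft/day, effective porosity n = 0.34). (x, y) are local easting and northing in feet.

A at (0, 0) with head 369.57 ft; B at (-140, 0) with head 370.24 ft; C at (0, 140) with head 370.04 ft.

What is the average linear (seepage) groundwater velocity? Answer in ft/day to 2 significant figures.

7.6 ft/day

∂h/∂x = (370.24 − 369.57) / (-140 − 0) = -0.004786
∂h/∂y = (370.04 − 369.57) / (140 − 0) = +0.003357
|∇h| = √(-0.004786² + 0.003357²) = 0.005846
Seepage velocity v = K·i/n = 440.0 × 0.005846 / 0.34 = 7.565 ft/day.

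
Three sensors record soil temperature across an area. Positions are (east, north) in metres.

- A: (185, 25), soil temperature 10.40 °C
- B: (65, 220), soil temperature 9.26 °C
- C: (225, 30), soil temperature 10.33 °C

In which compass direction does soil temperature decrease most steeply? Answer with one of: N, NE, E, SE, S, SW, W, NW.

N

Differences from A: to B (Δx, Δy, Δh) = (-120, 195, -1.14); to C = (40, 5, -0.07).
Determinant of the coordinate differences = (-120)·5 − 40·195 = -8400.
∂T/∂x = [(-1.14)·5 − (-0.07)·195] / -8400 = -0.0009464
∂T/∂y = [(-120)·(-0.07) − 40·(-1.14)] / -8400 = -0.006429
Steepest decrease is along −∇f = (+0.0009464 E, +0.006429 N) → north.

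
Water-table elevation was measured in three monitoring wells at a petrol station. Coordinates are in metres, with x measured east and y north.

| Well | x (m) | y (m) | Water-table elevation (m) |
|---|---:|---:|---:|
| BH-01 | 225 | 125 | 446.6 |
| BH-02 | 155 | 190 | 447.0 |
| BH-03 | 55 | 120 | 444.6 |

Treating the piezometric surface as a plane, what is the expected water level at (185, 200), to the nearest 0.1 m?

447.5 m

Taking BH-01 as reference: BH-02−BH-01 = (-70, 65, +0.4); BH-03−BH-01 = (-170, -5, -2.0).
Determinant of the coordinate differences = (-70)·(-5) − (-170)·65 = 11400.
∂h/∂x = [(+0.4)·(-5) − (-2.0)·65] / 11400 = +0.01123
∂h/∂y = [(-70)·(-2.0) − (-170)·(+0.4)] / 11400 = +0.01825
h(185, 200) = 446.6 + (+0.01123)·(-40) + (+0.01825)·(75) = 446.6 -0.449 +1.368 = 447.519 m.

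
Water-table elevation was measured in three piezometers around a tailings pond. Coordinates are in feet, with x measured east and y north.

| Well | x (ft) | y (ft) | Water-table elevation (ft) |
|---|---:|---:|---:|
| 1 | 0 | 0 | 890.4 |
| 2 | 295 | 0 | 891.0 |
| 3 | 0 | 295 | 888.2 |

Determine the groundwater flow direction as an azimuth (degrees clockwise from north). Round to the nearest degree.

345°

∂h/∂x = (891.0 − 890.4) / (295 − 0) = +0.002034
∂h/∂y = (888.2 − 890.4) / (295 − 0) = -0.007458
Flow direction (−∇h) has components (-0.002034 E, +0.007458 N).
Azimuth = atan2(E, N) = atan2(-0.002034, +0.007458) = 344.7° ≈ 345°.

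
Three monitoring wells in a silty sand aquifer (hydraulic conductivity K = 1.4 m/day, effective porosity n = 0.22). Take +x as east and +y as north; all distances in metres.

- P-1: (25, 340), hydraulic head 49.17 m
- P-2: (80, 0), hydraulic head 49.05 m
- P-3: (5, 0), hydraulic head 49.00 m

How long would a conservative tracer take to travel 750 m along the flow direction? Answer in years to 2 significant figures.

Differences from P-1: to P-2 (Δx, Δy, Δh) = (55, -340, -0.12); to P-3 = (-20, -340, -0.17).
Determinant of the coordinate differences = 55·(-340) − (-20)·(-340) = -25500.
∂h/∂x = [(-0.12)·(-340) − (-0.17)·(-340)] / -25500 = +0.0006667
∂h/∂y = [55·(-0.17) − (-20)·(-0.12)] / -25500 = +0.0004608
|∇h| = √(0.0006667² + 0.0004608²) = 0.0008104
Seepage velocity v = K·i/n = 1.4 × 0.0008104 / 0.22 = 0.005157 m/day.
t = 750 / 0.005157 = 1.454e+05 days = 398 years.

400 years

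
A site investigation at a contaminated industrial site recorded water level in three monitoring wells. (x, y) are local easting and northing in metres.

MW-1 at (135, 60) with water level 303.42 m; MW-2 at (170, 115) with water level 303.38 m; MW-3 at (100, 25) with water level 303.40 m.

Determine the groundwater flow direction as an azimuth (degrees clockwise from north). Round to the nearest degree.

Three-point gradient (reference MW-1): Δ to MW-2 = (35, 55, -0.04), Δ to MW-3 = (-35, -35, -0.02).
∂h/∂x = +0.003571, ∂h/∂y = -0.003000 (det = 700).
Flow direction (−∇h) has components (-0.003571 E, +0.003000 N).
Azimuth = atan2(E, N) = atan2(-0.003571, +0.003000) = 310.0° ≈ 310°.

310°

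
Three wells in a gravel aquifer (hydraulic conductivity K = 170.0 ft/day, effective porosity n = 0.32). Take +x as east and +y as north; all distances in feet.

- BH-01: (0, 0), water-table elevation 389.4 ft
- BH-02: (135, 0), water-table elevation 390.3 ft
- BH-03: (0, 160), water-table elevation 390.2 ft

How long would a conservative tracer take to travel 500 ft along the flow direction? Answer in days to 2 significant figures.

∂h/∂x = (390.3 − 389.4) / (135 − 0) = +0.006667
∂h/∂y = (390.2 − 389.4) / (160 − 0) = +0.005000
|∇h| = √(0.006667² + 0.005000²) = 0.008334
Seepage velocity v = K·i/n = 170.0 × 0.008334 / 0.32 = 4.427 ft/day.
t = 500 / 4.427 = 112.9 days.

110 days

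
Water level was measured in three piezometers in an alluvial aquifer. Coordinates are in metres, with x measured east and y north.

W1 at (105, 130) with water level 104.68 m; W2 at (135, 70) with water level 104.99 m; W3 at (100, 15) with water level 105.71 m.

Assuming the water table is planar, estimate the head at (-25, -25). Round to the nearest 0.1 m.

106.9 m

Taking W1 as reference: W2−W1 = (30, -60, +0.31); W3−W1 = (-5, -115, +1.03).
Solve a·Δx + b·Δy = Δh: det = 30·(-115) − (-5)·(-60) = -3750.
∂h/∂x = [(+0.31)·(-115) − (+1.03)·(-60)] / -3750 = -0.006973
∂h/∂y = [30·(+1.03) − (-5)·(+0.31)] / -3750 = -0.008653
h(-25, -25) = 104.68 + (-0.006973)·(-130) + (-0.008653)·(-155) = 104.68 +0.907 +1.341 = 106.928 m.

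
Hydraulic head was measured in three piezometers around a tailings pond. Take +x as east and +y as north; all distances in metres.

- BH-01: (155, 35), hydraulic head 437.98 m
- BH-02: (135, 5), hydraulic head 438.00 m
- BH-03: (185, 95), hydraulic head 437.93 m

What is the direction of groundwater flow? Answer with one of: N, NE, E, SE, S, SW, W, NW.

Differences from BH-01: to BH-02 (Δx, Δy, Δh) = (-20, -30, +0.02); to BH-03 = (30, 60, -0.05).
Solve a·Δx + b·Δy = Δh: det = (-20)·60 − 30·(-30) = -300.
∂h/∂x = [(+0.02)·60 − (-0.05)·(-30)] / -300 = +0.001000
∂h/∂y = [(-20)·(-0.05) − 30·(+0.02)] / -300 = -0.001333
Flow = −∇h = (-0.001000 east, +0.001333 north), which points northwest.

NW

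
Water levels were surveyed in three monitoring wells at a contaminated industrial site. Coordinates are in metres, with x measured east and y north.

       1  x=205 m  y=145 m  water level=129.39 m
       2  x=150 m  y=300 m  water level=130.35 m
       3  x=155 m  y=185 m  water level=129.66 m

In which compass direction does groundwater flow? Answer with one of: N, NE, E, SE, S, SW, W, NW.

S

Differences from 1: to 2 (Δx, Δy, Δh) = (-55, 155, +0.96); to 3 = (-50, 40, +0.27).
Determinant of the coordinate differences = (-55)·40 − (-50)·155 = 5550.
∂h/∂x = [(+0.96)·40 − (+0.27)·155] / 5550 = -0.0006216
∂h/∂y = [(-55)·(+0.27) − (-50)·(+0.96)] / 5550 = +0.005973
Flow = −∇h = (+0.0006216 east, -0.005973 north), which points south.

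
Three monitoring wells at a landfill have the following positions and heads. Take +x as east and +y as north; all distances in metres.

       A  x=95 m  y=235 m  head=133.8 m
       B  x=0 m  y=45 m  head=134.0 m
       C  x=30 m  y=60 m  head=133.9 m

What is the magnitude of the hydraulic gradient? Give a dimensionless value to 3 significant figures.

0.00383

Three-point gradient (reference A): Δ to B = (-95, -190, +0.2), Δ to C = (-65, -175, +0.1).
∂h/∂x = -0.003743, ∂h/∂y = +0.0008187 (det = 4275).
|∇h| = √(-0.003743² + 0.0008187²) = 0.003831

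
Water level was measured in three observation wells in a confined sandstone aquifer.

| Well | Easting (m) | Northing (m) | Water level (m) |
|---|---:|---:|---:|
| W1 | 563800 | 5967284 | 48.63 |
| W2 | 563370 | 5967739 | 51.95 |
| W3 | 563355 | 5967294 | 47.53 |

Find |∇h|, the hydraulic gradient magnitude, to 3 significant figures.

0.0102

Three-point gradient (reference W1): Δ to W2 = (-430, 455, +3.32), Δ to W3 = (-445, 10, -1.10).
∂h/∂x = +0.002693, ∂h/∂y = +0.009842 (det = 198175).
|∇h| = √(0.002693² + 0.009842²) = 0.0102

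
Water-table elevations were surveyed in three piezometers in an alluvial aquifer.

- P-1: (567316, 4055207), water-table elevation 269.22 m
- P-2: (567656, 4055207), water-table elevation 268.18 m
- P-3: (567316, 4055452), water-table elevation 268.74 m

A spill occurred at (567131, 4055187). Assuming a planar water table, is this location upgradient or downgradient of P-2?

upgradient

∂h/∂x = (268.18 − 269.22) / (567656 − 567316) = -0.003059
∂h/∂y = (268.74 − 269.22) / (4055452 − 4055207) = -0.001959
Head at (567131, 4055187) = 269.22 + (-0.003059)·(-185) + (-0.001959)·(-20) = 269.83 m.
That is higher than the 268.18 m at P-2, so the point is upgradient.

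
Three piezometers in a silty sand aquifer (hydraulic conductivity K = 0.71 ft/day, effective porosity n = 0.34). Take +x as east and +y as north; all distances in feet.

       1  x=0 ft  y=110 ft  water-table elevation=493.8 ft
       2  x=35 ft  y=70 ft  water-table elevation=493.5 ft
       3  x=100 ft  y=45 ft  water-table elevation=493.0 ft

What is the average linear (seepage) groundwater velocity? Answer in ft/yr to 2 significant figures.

Taking 1 as reference: 2−1 = (35, -40, -0.3); 3−1 = (100, -65, -0.8).
Determinant of the coordinate differences = 35·(-65) − 100·(-40) = 1725.
∂h/∂x = [(-0.3)·(-65) − (-0.8)·(-40)] / 1725 = -0.007246
∂h/∂y = [35·(-0.8) − 100·(-0.3)] / 1725 = +0.001159
|∇h| = √(-0.007246² + 0.001159²) = 0.007338
Seepage velocity v = K·i/n = 0.71 × 0.007338 / 0.34 = 0.01532 ft/day = 5.596 ft/yr.

5.6 ft/yr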